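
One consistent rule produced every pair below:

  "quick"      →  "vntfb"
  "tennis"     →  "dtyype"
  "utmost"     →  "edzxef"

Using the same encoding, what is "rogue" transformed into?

The output letters match the input read backwards, each shifted +11: quick reversed is kciuq. The word is reversed, then every letter is shifted forward by 11.
For rogue: reverse → eugor; then shift: e+11=p, u+11=f, g+11=r, o+11=z, r+11=c.

pfrzc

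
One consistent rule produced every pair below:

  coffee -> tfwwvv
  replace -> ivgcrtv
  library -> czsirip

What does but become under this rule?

slk

Each letter is shifted forward by 17 in the alphabet (a Caesar shift of +17).
For but: b+17=s, u+17=l, t+17=k.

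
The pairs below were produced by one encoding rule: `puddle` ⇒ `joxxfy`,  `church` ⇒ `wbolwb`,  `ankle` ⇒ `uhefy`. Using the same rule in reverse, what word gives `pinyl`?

Compare letters: p→j is +20, u→o is +20, d→x is +20 — a constant shift. This is a Caesar cipher with shift 20.
Undoing it on pinyl: p−20=v, i−20=o, n−20=t, y−20=e, l−20=r.

voter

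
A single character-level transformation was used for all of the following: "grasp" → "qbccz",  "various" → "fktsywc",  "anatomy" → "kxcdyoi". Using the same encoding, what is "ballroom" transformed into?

lknvbqyw

Shifts by position in grasp: pos 0: g→q (+10), pos 1: r→b (+10), pos 2: a→c (+2), pos 3: s→c (+10), pos 4: p→z (+10) — repeating every 3. The shifts repeat in a cycle of length 3: positions 0,1,… shift by +10, +10, +2, then the pattern repeats.
For ballroom: b+10=l, a+10=k, l+2=n, l+10=v, r+10=b, o+2=q, o+10=y, m+10=w.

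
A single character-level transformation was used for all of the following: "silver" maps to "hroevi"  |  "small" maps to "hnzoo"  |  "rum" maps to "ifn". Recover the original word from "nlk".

Each pair mirrors across the alphabet (s↔h, i↔r, l↔o): positions sum to 25. Each letter is replaced by its mirror in the alphabet: a↔z, b↔y, c↔x, and so on (the Atbash cipher).
Undoing it on nlk: n↔m, l↔o, k↔p.

mop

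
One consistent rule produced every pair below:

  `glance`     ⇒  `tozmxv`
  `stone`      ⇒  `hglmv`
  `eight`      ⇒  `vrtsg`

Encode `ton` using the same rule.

glm

Each letter is replaced by its mirror in the alphabet: a↔z, b↔y, c↔x, and so on (the Atbash cipher).
On ton: t↔g, o↔l, n↔m.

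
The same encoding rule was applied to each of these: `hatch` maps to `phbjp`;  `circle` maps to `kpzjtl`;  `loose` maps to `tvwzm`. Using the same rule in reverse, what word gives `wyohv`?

Shifts by position in hatch: pos 0: h→p (+8), pos 1: a→h (+7), pos 2: t→b (+8), pos 3: c→j (+7) — repeating every 2. A repeating key of period 2 is used — shifts +8, +7 over and over.
Undoing it on wyohv: w−8=o, y−7=r, o−8=g, h−7=a, v−8=n.

organ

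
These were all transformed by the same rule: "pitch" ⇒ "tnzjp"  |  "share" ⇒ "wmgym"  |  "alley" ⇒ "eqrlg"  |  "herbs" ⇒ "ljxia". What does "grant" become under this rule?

In pitch: p→t is +4, i→n is +5, t→z is +6, c→j is +7 — the shift increases by 1 each position. The shift increases by 1 at each position, starting from +4: 4, 5, 6, ….
On grant: g+4=k, r+5=w, a+6=g, n+7=u, t+8=b.

kwgub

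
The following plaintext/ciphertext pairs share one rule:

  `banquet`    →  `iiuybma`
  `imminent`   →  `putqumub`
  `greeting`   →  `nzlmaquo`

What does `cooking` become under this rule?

Shifts by position in banquet: pos 0: b→i (+7), pos 1: a→i (+8), pos 2: n→u (+7), pos 3: q→y (+8) — repeating every 2. The shifts repeat in a cycle of length 2: positions 0,1,… shift by +7, +8, then the pattern repeats.
On cooking: c+7=j, o+8=w, o+7=v, k+8=s, i+7=p, n+8=v, g+7=n.

jwvspvn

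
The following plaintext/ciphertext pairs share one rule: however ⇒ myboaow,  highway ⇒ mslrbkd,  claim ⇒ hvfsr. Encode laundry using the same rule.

qkzxibd

Shifts by position in however: pos 0: h→m (+5), pos 1: o→y (+10), pos 2: w→b (+5), pos 3: e→o (+10) — repeating every 2. A repeating key of period 2 is used — shifts +5, +10 over and over.
Applying it to laundry: l+5=q, a+10=k, u+5=z, n+10=x, d+5=i, r+10=b, y+5=d.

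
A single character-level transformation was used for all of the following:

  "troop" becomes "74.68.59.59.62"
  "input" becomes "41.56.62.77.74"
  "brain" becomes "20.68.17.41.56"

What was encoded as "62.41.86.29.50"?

pixel

t(#20)→74 and r(#18)→68: differences scale by 3, so n = 3·pos + 14. With a=1..z=26, the number is 3·pos + 14.
Reversing it on 62.41.86.29.50: 62→(62−14)÷3=16=p, 41→(41−14)÷3=9=i, 86→(86−14)÷3=24=x, 29→(29−14)÷3=5=e, 50→(50−14)÷3=12=l.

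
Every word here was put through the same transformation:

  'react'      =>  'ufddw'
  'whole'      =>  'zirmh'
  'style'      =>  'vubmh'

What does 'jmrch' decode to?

Shifts by position in react: pos 0: r→u (+3), pos 1: e→f (+1), pos 2: a→d (+3), pos 3: c→d (+1) — repeating every 2. It's a Vigenère-style cipher with numeric key [3,1]: position i shifts by key[i mod 2].
Reversing it on jmrch: j−3=g, m−1=l, r−3=o, c−1=b, h−3=e.

globe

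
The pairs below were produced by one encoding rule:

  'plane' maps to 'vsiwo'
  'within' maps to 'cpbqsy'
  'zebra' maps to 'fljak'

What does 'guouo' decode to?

The shift increases by 1 at each position, starting from +6: 6, 7, 8, ….
Undoing it on guouo: g−6=a, u−7=n, o−8=g, u−9=l, o−10=e.

angle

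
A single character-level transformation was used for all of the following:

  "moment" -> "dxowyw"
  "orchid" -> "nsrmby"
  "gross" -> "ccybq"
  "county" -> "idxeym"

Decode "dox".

The output letters match the input read backwards, each shifted +10: moment reversed is tnemom. Two steps: reverse the string, then apply a Caesar shift of +10.
Undoing it on dox: shift back: d−10=t, o−10=e, x−10=n → ten; then reverse → net.

net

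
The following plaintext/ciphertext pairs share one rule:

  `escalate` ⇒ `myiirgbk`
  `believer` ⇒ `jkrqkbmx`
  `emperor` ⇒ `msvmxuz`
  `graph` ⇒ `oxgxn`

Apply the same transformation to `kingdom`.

Shifts by position in escalate: pos 0: e→m (+8), pos 1: s→y (+6), pos 2: c→i (+6), pos 3: a→i (+8), pos 4: l→r (+6), pos 5: a→g (+6) — repeating every 3. The shifts repeat in a cycle of length 3: positions 0,1,… shift by +8, +6, +6, then the pattern repeats.
Applying it to kingdom: k+8=s, i+6=o, n+6=t, g+8=o, d+6=j, o+6=u, m+8=u.

sotojuu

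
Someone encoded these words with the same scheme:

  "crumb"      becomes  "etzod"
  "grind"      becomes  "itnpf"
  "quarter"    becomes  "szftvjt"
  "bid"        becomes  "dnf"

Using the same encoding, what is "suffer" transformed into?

uzhhjt

Two shifts are in play — +5 for a/e/i/o/u, +2 for every other letter.
Applying it to suffer: s(cons)+2=u, u(vowel)+5=z, f(cons)+2=h, f(cons)+2=h, e(vowel)+5=j, r(cons)+2=t.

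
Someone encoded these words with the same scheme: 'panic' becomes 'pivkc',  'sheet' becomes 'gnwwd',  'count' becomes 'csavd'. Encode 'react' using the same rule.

p(15)→p(15) and a(0)→i(8) fit y≡23x+8 (mod 26); the inverse of 23 mod 26 is 17. Each letter's alphabet position (a=0..z=25) is mapped through 23·x+8 mod 26 — an affine cipher.
Applying it to react: r(17)→23·17+8≡9=j; e(4)→23·4+8≡22=w; a(0)→23·0+8≡8=i; c(2)→23·2+8≡2=c; t(19)→23·19+8≡3=d (all mod 26).

jwicd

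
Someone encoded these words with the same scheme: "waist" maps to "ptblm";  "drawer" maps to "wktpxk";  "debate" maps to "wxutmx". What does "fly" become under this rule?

Compare letters: w→p is +19, a→t is +19, i→b is +19 — a constant shift. It's a constant shift of +19 (ROT19).
Applying it to fly: f+19=y, l+19=e, y+19=r.

yer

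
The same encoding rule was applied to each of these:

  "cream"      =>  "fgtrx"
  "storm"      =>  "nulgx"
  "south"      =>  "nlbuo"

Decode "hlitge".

govern

c(2)→f(5) and r(17)→g(6) fit y≡7x+17 (mod 26); the inverse of 7 mod 26 is 15. Each letter's alphabet position (a=0..z=25) is mapped through 7·x+17 mod 26 — an affine cipher.
Undoing it on hlitge: h(7)→15·(7−17)≡6=g; l(11)→15·(11−17)≡14=o; i(8)→15·(8−17)≡21=v; t(19)→15·(19−17)≡4=e; g(6)→15·(6−17)≡17=r; e(4)→15·(4−17)≡13=n (all mod 26).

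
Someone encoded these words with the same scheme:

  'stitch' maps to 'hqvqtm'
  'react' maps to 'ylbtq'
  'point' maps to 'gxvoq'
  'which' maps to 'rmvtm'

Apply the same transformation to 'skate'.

hnbql

This is an affine cipher: with a=0,…,z=25, each position x becomes (9x+1) mod 26.
For skate: s(18)→9·18+1≡7=h; k(10)→9·10+1≡13=n; a(0)→9·0+1≡1=b; t(19)→9·19+1≡16=q; e(4)→9·4+1≡11=l (all mod 26).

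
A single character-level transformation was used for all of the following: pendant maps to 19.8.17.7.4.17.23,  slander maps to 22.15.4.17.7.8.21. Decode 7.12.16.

dim

p is letter #16 and maps to 19: an offset of 3. Letters become their 1-based position plus 3 (so a→4, b→5, …).
Decoding 7.12.16: 7→(7−3)÷1=4=d, 12→(12−3)÷1=9=i, 16→(16−3)÷1=13=m.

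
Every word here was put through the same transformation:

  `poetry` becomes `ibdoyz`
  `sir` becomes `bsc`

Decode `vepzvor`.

Read the word backwards and shift each letter +10.
Undoing it on vepzvor: shift back: v−10=l, e−10=u, p−10=f, z−10=p, v−10=l, o−10=e, r−10=h → lufpleh; then reverse → helpful.

helpful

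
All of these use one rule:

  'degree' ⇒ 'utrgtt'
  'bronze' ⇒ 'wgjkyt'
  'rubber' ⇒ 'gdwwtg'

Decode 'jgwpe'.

Each letter's alphabet position (a=0..z=25) is mapped through 25·x+23 mod 26 — an affine cipher.
Undoing it on jgwpe: j(9)→25·(9−23)≡14=o; g(6)→25·(6−23)≡17=r; w(22)→25·(22−23)≡1=b; p(15)→25·(15−23)≡8=i; e(4)→25·(4−23)≡19=t (all mod 26).

orbit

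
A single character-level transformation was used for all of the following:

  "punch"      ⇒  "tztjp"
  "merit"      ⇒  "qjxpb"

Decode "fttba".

bonus

In punch: p→t is +4, u→z is +5, n→t is +6, c→j is +7 — the shift increases by 1 each position. Each letter shifts forward by (position + 4), i.e. 4, 5, 6, … — the shift grows by one for each successive letter.
Undoing it on fttba: f−4=b, t−5=o, t−6=n, b−7=u, a−8=s.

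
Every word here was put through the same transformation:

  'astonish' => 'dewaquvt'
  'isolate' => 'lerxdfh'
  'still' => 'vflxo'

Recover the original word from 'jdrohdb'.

grocery

Shifts by position in astonish: pos 0: a→d (+3), pos 1: s→e (+12), pos 2: t→w (+3), pos 3: o→a (+12) — repeating every 2. It's a Vigenère-style cipher with numeric key [3,12]: position i shifts by key[i mod 2].
Decoding jdrohdb: j−3=g, d−12=r, r−3=o, o−12=c, h−3=e, d−12=r, b−3=y.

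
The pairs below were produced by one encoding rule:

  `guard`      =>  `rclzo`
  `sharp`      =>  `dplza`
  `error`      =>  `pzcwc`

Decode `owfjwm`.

double

Shifts by position in guard: pos 0: g→r (+11), pos 1: u→c (+8), pos 2: a→l (+11), pos 3: r→z (+8) — repeating every 2. A repeating key of period 2 is used — shifts +11, +8 over and over.
Undoing it on owfjwm: o−11=d, w−8=o, f−11=u, j−8=b, w−11=l, m−8=e.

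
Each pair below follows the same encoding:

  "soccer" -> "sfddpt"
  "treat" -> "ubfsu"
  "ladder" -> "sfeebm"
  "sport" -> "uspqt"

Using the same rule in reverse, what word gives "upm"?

The output letters match the input read backwards, each shifted +1: soccer reversed is reccos. Read the word backwards and shift each letter +1.
Undoing it on upm: shift back: u−1=t, p−1=o, m−1=l → tol; then reverse → lot.

lot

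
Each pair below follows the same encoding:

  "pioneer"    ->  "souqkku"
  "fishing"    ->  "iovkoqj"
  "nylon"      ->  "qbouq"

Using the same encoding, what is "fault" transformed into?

The shift depends on letter class: consonant p→s is +3, but vowel i→o is +6. Two shifts are in play — +6 for a/e/i/o/u, +3 for every other letter.
For fault: f(cons)+3=i, a(vowel)+6=g, u(vowel)+6=a, l(cons)+3=o, t(cons)+3=w.

igaow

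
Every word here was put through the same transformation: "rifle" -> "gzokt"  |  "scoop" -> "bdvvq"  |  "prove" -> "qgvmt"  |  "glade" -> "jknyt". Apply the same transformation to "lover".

Treating letters as 0–25, the rule is x ↦ 21x + 13 (mod 26).
Applying it to lover: l(11)→21·11+13≡10=k; o(14)→21·14+13≡21=v; v(21)→21·21+13≡12=m; e(4)→21·4+13≡19=t; r(17)→21·17+13≡6=g (all mod 26).

kvmtg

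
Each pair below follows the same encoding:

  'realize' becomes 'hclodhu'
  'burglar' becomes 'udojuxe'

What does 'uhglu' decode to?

rider

The output letters match the input read backwards, each shifted +3: realize reversed is ezilaer. Read the word backwards and shift each letter +3.
Reversing it on uhglu: shift back: u−3=r, h−3=e, g−3=d, l−3=i, u−3=r → redir; then reverse → rider.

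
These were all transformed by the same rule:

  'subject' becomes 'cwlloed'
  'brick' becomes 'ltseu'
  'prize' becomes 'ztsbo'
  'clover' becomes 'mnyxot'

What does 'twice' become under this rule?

The shifts repeat in a cycle of length 2: positions 0,1,… shift by +10, +2, then the pattern repeats.
For twice: t+10=d, w+2=y, i+10=s, c+2=e, e+10=o.

dyseo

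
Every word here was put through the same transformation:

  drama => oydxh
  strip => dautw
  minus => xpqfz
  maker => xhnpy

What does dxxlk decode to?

Shifts by position in drama: pos 0: d→o (+11), pos 1: r→y (+7), pos 2: a→d (+3), pos 3: m→x (+11), pos 4: a→h (+7) — repeating every 3. A repeating key of period 3 is used — shifts +11, +7, +3 over and over.
Reversing it on dxxlk: d−11=s, x−7=q, x−3=u, l−11=a, k−7=d.

squad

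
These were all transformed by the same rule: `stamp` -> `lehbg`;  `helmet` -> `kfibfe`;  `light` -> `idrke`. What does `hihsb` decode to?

s(18)→l(11) and t(19)→e(4) fit y≡19x+7 (mod 26); the inverse of 19 mod 26 is 11. Each letter's alphabet position (a=0..z=25) is mapped through 19·x+7 mod 26 — an affine cipher.
Reversing it on hihsb: h(7)→11·(7−7)≡0=a; i(8)→11·(8−7)≡11=l; h(7)→11·(7−7)≡0=a; s(18)→11·(18−7)≡17=r; b(1)→11·(1−7)≡12=m (all mod 26).

alarm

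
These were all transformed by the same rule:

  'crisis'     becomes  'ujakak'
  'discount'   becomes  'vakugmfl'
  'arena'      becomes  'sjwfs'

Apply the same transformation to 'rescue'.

jwkumw

Compare letters: c→u is +18, r→j is +18, i→a is +18 — a constant shift. It's a constant shift of +18 (ROT18).
On rescue: r+18=j, e+18=w, s+18=k, c+18=u, u+18=m, e+18=w.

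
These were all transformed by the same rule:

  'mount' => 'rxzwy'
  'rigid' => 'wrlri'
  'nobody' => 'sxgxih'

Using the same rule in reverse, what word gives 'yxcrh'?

Shifts by position in mount: pos 0: m→r (+5), pos 1: o→x (+9), pos 2: u→z (+5), pos 3: n→w (+9) — repeating every 2. It's a Vigenère-style cipher with numeric key [5,9]: position i shifts by key[i mod 2].
Undoing it on yxcrh: y−5=t, x−9=o, c−5=x, r−9=i, h−5=c.

toxic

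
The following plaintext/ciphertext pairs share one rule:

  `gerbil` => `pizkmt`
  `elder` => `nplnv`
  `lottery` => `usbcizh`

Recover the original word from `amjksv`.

ribbon

Shifts by position in gerbil: pos 0: g→p (+9), pos 1: e→i (+4), pos 2: r→z (+8), pos 3: b→k (+9), pos 4: i→m (+4), pos 5: l→t (+8) — repeating every 3. A repeating key of period 3 is used — shifts +9, +4, +8 over and over.
Decoding amjksv: a−9=r, m−4=i, j−8=b, k−9=b, s−4=o, v−8=n.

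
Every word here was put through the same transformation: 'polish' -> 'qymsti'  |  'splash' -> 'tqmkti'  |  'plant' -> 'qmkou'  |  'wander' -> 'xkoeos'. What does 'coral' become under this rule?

dyskm

The shift depends on letter class: consonant p→q is +1, but vowel o→y is +10. Vowels shift forward by 10 and consonants shift forward by 1.
For coral: c(cons)+1=d, o(vowel)+10=y, r(cons)+1=s, a(vowel)+10=k, l(cons)+1=m.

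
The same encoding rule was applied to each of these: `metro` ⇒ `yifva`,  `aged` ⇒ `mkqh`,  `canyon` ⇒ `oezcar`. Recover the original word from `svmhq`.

Shifts by position in metro: pos 0: m→y (+12), pos 1: e→i (+4), pos 2: t→f (+12), pos 3: r→v (+4) — repeating every 2. A repeating key of period 2 is used — shifts +12, +4 over and over.
Reversing it on svmhq: s−12=g, v−4=r, m−12=a, h−4=d, q−12=e.

grade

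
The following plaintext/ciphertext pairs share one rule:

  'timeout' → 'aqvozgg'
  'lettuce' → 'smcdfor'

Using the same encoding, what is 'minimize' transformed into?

In timeout: t→a is +7, i→q is +8, m→v is +9, e→o is +10 — the shift increases by 1 each position. Letter i (0-indexed) is shifted by i+7, so successive shifts are 7, 8, 9, ….
For minimize: m+7=t, i+8=q, n+9=w, i+10=s, m+11=x, i+12=u, z+13=m, e+14=s.

tqwsxums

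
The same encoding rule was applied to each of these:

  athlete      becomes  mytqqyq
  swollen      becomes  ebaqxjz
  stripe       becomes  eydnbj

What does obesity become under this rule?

agqxuyk

Shifts by position in athlete: pos 0: a→m (+12), pos 1: t→y (+5), pos 2: h→t (+12), pos 3: l→q (+5) — repeating every 2. The shifts repeat in a cycle of length 2: positions 0,1,… shift by +12, +5, then the pattern repeats.
Applying it to obesity: o+12=a, b+5=g, e+12=q, s+5=x, i+12=u, t+5=y, y+12=k.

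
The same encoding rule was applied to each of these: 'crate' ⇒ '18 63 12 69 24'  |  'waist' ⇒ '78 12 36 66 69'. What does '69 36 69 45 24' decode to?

c(#3)→18 and r(#18)→63: differences scale by 3, so n = 3·pos + 9. Each letter becomes 3×(its alphabet position, a=1..z=26) + 9.
Undoing it on 69 36 69 45 24: 69→(69−9)÷3=20=t, 36→(36−9)÷3=9=i, 69→(69−9)÷3=20=t, 45→(45−9)÷3=12=l, 24→(24−9)÷3=5=e.

title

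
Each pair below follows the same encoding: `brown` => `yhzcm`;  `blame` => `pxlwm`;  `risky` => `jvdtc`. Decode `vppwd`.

The output letters match the input read backwards, each shifted +11: brown reversed is nworb. Read the word backwards and shift each letter +11.
Decoding vppwd: shift back: v−11=k, p−11=e, p−11=e, w−11=l, d−11=s → keels; then reverse → sleek.

sleek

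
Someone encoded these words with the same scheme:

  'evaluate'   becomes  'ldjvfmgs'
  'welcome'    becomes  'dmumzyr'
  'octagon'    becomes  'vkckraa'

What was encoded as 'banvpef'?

In evaluate: e→l is +7, v→d is +8, a→j is +9, l→v is +10 — the shift increases by 1 each position. Each letter shifts forward by (position + 7), i.e. 7, 8, 9, … — the shift grows by one for each successive letter.
Undoing it on banvpef: b−7=u, a−8=s, n−9=e, v−10=l, p−11=e, e−12=s, f−13=s.

useless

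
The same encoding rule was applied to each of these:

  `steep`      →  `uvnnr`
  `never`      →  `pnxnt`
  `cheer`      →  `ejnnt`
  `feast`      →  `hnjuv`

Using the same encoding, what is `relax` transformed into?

The shift depends on letter class: consonant s→u is +2, but vowel e→n is +9. The rule splits by letter class: vowels +9, consonants +2.
For relax: r(cons)+2=t, e(vowel)+9=n, l(cons)+2=n, a(vowel)+9=j, x(cons)+2=z.

tnnjz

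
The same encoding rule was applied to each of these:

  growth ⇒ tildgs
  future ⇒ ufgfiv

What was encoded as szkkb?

happy

This is the alphabet-reversal cipher (Atbash): a becomes z, b becomes y, etc.
Decoding szkkb: s↔h, z↔a, k↔p, k↔p, b↔y.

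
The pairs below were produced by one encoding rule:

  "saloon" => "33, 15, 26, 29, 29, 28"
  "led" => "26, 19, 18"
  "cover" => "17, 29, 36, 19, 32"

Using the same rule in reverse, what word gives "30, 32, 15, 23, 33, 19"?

s is letter #19 and maps to 33: an offset of 14. The number is (letter's place in the alphabet, a=1) + 14.
Undoing it on 30, 32, 15, 23, 33, 19: 30→(30−14)÷1=16=p, 32→(32−14)÷1=18=r, 15→(15−14)÷1=1=a, 23→(23−14)÷1=9=i, 33→(33−14)÷1=19=s, 19→(19−14)÷1=5=e.

praise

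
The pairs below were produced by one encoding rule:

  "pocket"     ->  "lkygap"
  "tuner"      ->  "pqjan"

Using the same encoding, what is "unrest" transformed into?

Compare letters: p→l is +22, o→k is +22, c→y is +22 — a constant shift. It's a constant shift of +22 (ROT22).
On unrest: u+22=q, n+22=j, r+22=n, e+22=a, s+22=o, t+22=p.

qjnaop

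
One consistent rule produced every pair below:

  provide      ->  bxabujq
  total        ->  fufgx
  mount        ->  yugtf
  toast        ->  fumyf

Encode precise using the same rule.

bxqiuyq

Shifts by position in provide: pos 0: p→b (+12), pos 1: r→x (+6), pos 2: o→a (+12), pos 3: v→b (+6) — repeating every 2. The shifts repeat in a cycle of length 2: positions 0,1,… shift by +12, +6, then the pattern repeats.
On precise: p+12=b, r+6=x, e+12=q, c+6=i, i+12=u, s+6=y, e+12=q.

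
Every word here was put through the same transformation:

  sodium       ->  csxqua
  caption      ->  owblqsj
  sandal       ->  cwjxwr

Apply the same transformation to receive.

s(18)→c(2) and o(14)→s(18) fit y≡9x+22 (mod 26); the inverse of 9 mod 26 is 3. Treating letters as 0–25, the rule is x ↦ 9x + 22 (mod 26).
For receive: r(17)→9·17+22≡19=t; e(4)→9·4+22≡6=g; c(2)→9·2+22≡14=o; e(4)→9·4+22≡6=g; i(8)→9·8+22≡16=q; v(21)→9·21+22≡3=d; e(4)→9·4+22≡6=g (all mod 26).

tgogqdg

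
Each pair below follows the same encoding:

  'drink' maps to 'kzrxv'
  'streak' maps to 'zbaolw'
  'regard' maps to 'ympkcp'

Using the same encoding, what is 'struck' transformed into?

In drink: d→k is +7, r→z is +8, i→r is +9, n→x is +10 — the shift increases by 1 each position. Letter i (0-indexed) is shifted by i+7, so successive shifts are 7, 8, 9, ….
For struck: s+7=z, t+8=b, r+9=a, u+10=e, c+11=n, k+12=w.

zbaenw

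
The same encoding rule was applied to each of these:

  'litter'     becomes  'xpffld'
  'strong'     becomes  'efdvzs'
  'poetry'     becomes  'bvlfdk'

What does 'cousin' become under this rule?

ovbepz

The shift depends on letter class: consonant l→x is +12, but vowel i→p is +7. The rule splits by letter class: vowels +7, consonants +12.
Applying it to cousin: c(cons)+12=o, o(vowel)+7=v, u(vowel)+7=b, s(cons)+12=e, i(vowel)+7=p, n(cons)+12=z.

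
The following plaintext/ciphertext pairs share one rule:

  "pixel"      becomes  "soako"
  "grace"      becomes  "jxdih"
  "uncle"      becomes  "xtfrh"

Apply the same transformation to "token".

The shifts repeat in a cycle of length 2: positions 0,1,… shift by +3, +6, then the pattern repeats.
For token: t+3=w, o+6=u, k+3=n, e+6=k, n+3=q.

wunkq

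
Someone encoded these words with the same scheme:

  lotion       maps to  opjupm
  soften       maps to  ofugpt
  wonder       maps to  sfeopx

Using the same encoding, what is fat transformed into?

ubg

The output letters match the input read backwards, each shifted +1: lotion reversed is noitol. Read the word backwards and shift each letter +1.
On fat: reverse → taf; then shift: t+1=u, a+1=b, f+1=g.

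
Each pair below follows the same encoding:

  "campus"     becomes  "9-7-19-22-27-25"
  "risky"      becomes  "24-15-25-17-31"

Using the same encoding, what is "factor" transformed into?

c is letter #3 and maps to 9: an offset of 6. Each letter is replaced by its alphabet position (a=1..z=26) + 6.
For factor: f=6→12, a=1→7, c=3→9, t=20→26, o=15→21, r=18→24.

12-7-9-26-21-24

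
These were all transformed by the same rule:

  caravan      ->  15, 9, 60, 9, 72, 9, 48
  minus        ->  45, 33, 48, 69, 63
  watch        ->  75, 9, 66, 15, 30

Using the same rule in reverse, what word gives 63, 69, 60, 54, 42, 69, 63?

Each letter becomes 3×(its alphabet position, a=1..z=26) + 6.
Reversing it on 63, 69, 60, 54, 42, 69, 63: 63→(63−6)÷3=19=s, 69→(69−6)÷3=21=u, 60→(60−6)÷3=18=r, 54→(54−6)÷3=16=p, 42→(42−6)÷3=12=l, 69→(69−6)÷3=21=u, 63→(63−6)÷3=19=s.

surplus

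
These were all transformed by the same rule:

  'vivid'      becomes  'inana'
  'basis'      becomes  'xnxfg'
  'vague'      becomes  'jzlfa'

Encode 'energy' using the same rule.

dlwjsj

The output letters match the input read backwards, each shifted +5: vivid reversed is diviv. Read the word backwards and shift each letter +5.
Applying it to energy: reverse → ygrene; then shift: y+5=d, g+5=l, r+5=w, e+5=j, n+5=s, e+5=j.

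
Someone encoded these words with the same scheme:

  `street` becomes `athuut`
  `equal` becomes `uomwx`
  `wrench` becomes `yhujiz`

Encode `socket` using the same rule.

acieut

s(18)→a(0) and t(19)→t(19) fit y≡19x+22 (mod 26); the inverse of 19 mod 26 is 11. Each letter's alphabet position (a=0..z=25) is mapped through 19·x+22 mod 26 — an affine cipher.
Applying it to socket: s(18)→19·18+22≡0=a; o(14)→19·14+22≡2=c; c(2)→19·2+22≡8=i; k(10)→19·10+22≡4=e; e(4)→19·4+22≡20=u; t(19)→19·19+22≡19=t (all mod 26).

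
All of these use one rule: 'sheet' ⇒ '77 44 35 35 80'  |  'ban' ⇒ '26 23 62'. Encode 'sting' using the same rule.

77 80 47 62 41

Each letter becomes 3×(its alphabet position, a=1..z=26) + 20.
Applying it to sting: s=19→77, t=20→80, i=9→47, n=14→62, g=7→41.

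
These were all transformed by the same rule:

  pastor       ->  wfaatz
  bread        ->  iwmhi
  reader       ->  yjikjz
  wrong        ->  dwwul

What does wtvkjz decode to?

A repeating key of period 3 is used — shifts +7, +5, +8 over and over.
Undoing it on wtvkjz: w−7=p, t−5=o, v−8=n, k−7=d, j−5=e, z−8=r.

ponder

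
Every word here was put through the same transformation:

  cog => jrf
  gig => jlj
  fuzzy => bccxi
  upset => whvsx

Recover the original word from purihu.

reform

The output letters match the input read backwards, each shifted +3: cog reversed is goc. Two steps: reverse the string, then apply a Caesar shift of +3.
Reversing it on purihu: shift back: p−3=m, u−3=r, r−3=o, i−3=f, h−3=e, u−3=r → mrofer; then reverse → reform.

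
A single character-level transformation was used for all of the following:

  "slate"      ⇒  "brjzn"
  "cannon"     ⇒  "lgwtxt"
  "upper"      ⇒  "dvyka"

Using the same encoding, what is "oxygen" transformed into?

xdhmnt

It's a Vigenère-style cipher with numeric key [9,6]: position i shifts by key[i mod 2].
For oxygen: o+9=x, x+6=d, y+9=h, g+6=m, e+9=n, n+6=t.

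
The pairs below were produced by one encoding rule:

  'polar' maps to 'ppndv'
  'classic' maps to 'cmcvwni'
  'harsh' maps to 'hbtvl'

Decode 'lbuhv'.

laser

Letter i (0-indexed) is shifted by i+0, so successive shifts are 0, 1, 2, ….
Decoding lbuhv: l−0=l, b−1=a, u−2=s, h−3=e, v−4=r.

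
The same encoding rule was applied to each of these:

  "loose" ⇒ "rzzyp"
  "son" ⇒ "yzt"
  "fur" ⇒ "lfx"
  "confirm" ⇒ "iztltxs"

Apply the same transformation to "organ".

The shift depends on letter class: consonant l→r is +6, but vowel o→z is +11. The rule splits by letter class: vowels +11, consonants +6.
Applying it to organ: o(vowel)+11=z, r(cons)+6=x, g(cons)+6=m, a(vowel)+11=l, n(cons)+6=t.

zxmlt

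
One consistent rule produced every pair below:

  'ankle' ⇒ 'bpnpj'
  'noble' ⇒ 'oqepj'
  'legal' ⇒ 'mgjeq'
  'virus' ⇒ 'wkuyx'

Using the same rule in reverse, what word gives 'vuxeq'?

usual

In ankle: a→b is +1, n→p is +2, k→n is +3, l→p is +4 — the shift increases by 1 each position. The shift increases by 1 at each position, starting from +1: 1, 2, 3, ….
Undoing it on vuxeq: v−1=u, u−2=s, x−3=u, e−4=a, q−5=l.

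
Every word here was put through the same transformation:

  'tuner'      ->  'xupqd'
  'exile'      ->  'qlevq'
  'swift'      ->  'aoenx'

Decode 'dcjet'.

rapid

t(19)→x(23) and u(20)→u(20) fit y≡23x+2 (mod 26); the inverse of 23 mod 26 is 17. Each letter's alphabet position (a=0..z=25) is mapped through 23·x+2 mod 26 — an affine cipher.
Reversing it on dcjet: d(3)→17·(3−2)≡17=r; c(2)→17·(2−2)≡0=a; j(9)→17·(9−2)≡15=p; e(4)→17·(4−2)≡8=i; t(19)→17·(19−2)≡3=d (all mod 26).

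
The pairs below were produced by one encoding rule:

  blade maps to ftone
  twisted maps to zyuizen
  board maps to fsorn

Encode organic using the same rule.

This is an affine cipher: with a=0,…,z=25, each position x becomes (17x+14) mod 26.
Applying it to organic: o(14)→17·14+14≡18=s; r(17)→17·17+14≡17=r; g(6)→17·6+14≡12=m; a(0)→17·0+14≡14=o; n(13)→17·13+14≡1=b; i(8)→17·8+14≡20=u; c(2)→17·2+14≡22=w (all mod 26).

srmobuw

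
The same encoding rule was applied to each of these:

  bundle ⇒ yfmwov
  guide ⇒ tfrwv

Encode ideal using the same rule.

Each pair mirrors across the alphabet (b↔y, u↔f, n↔m): positions sum to 25. This is the alphabet-reversal cipher (Atbash): a becomes z, b becomes y, etc.
On ideal: i↔r, d↔w, e↔v, a↔z, l↔o.

rwvzo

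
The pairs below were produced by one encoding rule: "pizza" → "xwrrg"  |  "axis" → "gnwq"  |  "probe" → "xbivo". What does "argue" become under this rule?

p(15)→x(23) and i(8)→w(22) fit y≡15x+6 (mod 26); the inverse of 15 mod 26 is 7. Each letter's alphabet position (a=0..z=25) is mapped through 15·x+6 mod 26 — an affine cipher.
For argue: a(0)→15·0+6≡6=g; r(17)→15·17+6≡1=b; g(6)→15·6+6≡18=s; u(20)→15·20+6≡20=u; e(4)→15·4+6≡14=o (all mod 26).

gbsuo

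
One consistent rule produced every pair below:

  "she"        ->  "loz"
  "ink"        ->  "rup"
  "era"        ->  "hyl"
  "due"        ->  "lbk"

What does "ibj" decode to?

The output letters match the input read backwards, each shifted +7: she reversed is ehs. The word is reversed, then every letter is shifted forward by 7.
Reversing it on ibj: shift back: i−7=b, b−7=u, j−7=c → buc; then reverse → cub.

cub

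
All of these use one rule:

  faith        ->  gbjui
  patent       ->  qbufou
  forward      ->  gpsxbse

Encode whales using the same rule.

xibmft

Compare letters: f→g is +1, a→b is +1, i→j is +1 — a constant shift. Every letter moves 1 place later in the alphabet, wrapping around z→a.
On whales: w+1=x, h+1=i, a+1=b, l+1=m, e+1=f, s+1=t.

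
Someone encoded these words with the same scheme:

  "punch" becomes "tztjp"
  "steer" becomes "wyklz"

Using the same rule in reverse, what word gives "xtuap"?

tooth

Letter i (0-indexed) is shifted by i+4, so successive shifts are 4, 5, 6, ….
Reversing it on xtuap: x−4=t, t−5=o, u−6=o, a−7=t, p−8=h.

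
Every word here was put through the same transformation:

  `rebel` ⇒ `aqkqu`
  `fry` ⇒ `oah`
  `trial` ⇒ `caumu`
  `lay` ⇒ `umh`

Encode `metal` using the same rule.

vqcmu

The rule splits by letter class: vowels +12, consonants +9.
For metal: m(cons)+9=v, e(vowel)+12=q, t(cons)+9=c, a(vowel)+12=m, l(cons)+9=u.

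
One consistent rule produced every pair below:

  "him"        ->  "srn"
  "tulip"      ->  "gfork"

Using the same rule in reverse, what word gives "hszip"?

shark

Each letter is replaced by its mirror in the alphabet: a↔z, b↔y, c↔x, and so on (the Atbash cipher).
Reversing it on hszip: h↔s, s↔h, z↔a, i↔r, p↔k.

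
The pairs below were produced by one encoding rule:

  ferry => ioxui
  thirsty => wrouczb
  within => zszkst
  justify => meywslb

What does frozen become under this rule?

ibucot

A repeating key of period 3 is used — shifts +3, +10, +6 over and over.
Applying it to frozen: f+3=i, r+10=b, o+6=u, z+3=c, e+10=o, n+6=t.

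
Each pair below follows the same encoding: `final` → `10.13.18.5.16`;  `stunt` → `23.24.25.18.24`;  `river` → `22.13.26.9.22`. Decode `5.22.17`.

arm

f is letter #6 and maps to 10: an offset of 4. The number is (letter's place in the alphabet, a=1) + 4.
Decoding 5.22.17: 5→(5−4)÷1=1=a, 22→(22−4)÷1=18=r, 17→(17−4)÷1=13=m.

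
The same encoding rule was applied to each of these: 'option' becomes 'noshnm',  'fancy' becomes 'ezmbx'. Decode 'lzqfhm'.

Compare letters: o→n is +25, p→o is +25, t→s is +25 — a constant shift. It's a constant shift of +25 (ROT25).
Undoing it on lzqfhm: l−25=m, z−25=a, q−25=r, f−25=g, h−25=i, m−25=n.

margin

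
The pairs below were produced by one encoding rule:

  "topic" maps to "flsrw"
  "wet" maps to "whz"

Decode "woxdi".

fault

The output letters match the input read backwards, each shifted +3: topic reversed is cipot. Two steps: reverse the string, then apply a Caesar shift of +3.
Undoing it on woxdi: shift back: w−3=t, o−3=l, x−3=u, d−3=a, i−3=f → tluaf; then reverse → fault.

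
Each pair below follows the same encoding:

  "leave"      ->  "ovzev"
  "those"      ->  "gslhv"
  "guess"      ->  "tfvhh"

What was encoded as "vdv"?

ewe

Letters are reflected about the middle of the alphabet (position → 25−position): Atbash.
Undoing it on vdv: v↔e, d↔w, v↔e.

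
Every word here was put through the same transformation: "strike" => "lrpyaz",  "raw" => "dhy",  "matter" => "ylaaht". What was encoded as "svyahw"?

The output letters match the input read backwards, each shifted +7: strike reversed is ekirts. The word is reversed, then every letter is shifted forward by 7.
Reversing it on svyahw: shift back: s−7=l, v−7=o, y−7=r, a−7=t, h−7=a, w−7=p → lortap; then reverse → patrol.

patrol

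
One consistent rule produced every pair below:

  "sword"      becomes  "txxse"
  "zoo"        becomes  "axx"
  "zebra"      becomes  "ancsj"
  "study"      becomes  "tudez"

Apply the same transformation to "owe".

Two shifts are in play — +9 for a/e/i/o/u, +1 for every other letter.
On owe: o(vowel)+9=x, w(cons)+1=x, e(vowel)+9=n.

xxn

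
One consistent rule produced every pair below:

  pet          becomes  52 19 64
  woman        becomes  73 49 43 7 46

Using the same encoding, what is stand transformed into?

With a=1..z=26, the number is 3·pos + 4.
Applying it to stand: s=19→61, t=20→64, a=1→7, n=14→46, d=4→16.

61 64 7 46 16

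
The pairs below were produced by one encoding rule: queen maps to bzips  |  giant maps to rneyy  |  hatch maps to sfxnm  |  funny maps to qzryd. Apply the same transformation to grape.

Shifts by position in queen: pos 0: q→b (+11), pos 1: u→z (+5), pos 2: e→i (+4), pos 3: e→p (+11), pos 4: n→s (+5) — repeating every 3. The shifts repeat in a cycle of length 3: positions 0,1,… shift by +11, +5, +4, then the pattern repeats.
On grape: g+11=r, r+5=w, a+4=e, p+11=a, e+5=j.

rweaj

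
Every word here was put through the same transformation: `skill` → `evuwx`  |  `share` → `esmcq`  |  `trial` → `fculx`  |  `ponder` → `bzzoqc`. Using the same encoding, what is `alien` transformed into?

Shifts by position in skill: pos 0: s→e (+12), pos 1: k→v (+11), pos 2: i→u (+12), pos 3: l→w (+11) — repeating every 2. It's a Vigenère-style cipher with numeric key [12,11]: position i shifts by key[i mod 2].
On alien: a+12=m, l+11=w, i+12=u, e+11=p, n+12=z.

mwupz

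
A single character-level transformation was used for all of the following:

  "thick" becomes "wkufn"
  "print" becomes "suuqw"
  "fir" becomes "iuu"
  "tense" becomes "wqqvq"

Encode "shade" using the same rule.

vkmgq

The shift depends on letter class: consonant t→w is +3, but vowel i→u is +12. Two shifts are in play — +12 for a/e/i/o/u, +3 for every other letter.
Applying it to shade: s(cons)+3=v, h(cons)+3=k, a(vowel)+12=m, d(cons)+3=g, e(vowel)+12=q.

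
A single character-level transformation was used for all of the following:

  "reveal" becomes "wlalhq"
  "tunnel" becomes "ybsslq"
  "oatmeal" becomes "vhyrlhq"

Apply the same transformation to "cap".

hhu

Two shifts are in play — +7 for a/e/i/o/u, +5 for every other letter.
Applying it to cap: c(cons)+5=h, a(vowel)+7=h, p(cons)+5=u.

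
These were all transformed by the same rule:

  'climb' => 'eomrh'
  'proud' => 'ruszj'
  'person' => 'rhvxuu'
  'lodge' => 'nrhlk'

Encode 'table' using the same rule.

Letter i (0-indexed) is shifted by i+2, so successive shifts are 2, 3, 4, ….
Applying it to table: t+2=v, a+3=d, b+4=f, l+5=q, e+6=k.

vdfqk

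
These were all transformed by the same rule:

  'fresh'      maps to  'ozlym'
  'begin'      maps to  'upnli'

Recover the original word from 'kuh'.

The output letters match the input read backwards, each shifted +7: fresh reversed is hserf. Two steps: reverse the string, then apply a Caesar shift of +7.
Reversing it on kuh: shift back: k−7=d, u−7=n, h−7=a → dna; then reverse → and.

and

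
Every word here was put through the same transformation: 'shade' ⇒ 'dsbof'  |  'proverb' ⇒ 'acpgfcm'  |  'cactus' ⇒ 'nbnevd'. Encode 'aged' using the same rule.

brfo

The rule splits by letter class: vowels +1, consonants +11.
Applying it to aged: a(vowel)+1=b, g(cons)+11=r, e(vowel)+1=f, d(cons)+11=o.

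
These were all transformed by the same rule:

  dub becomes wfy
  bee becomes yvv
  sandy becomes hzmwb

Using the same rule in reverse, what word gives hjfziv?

square

Each pair mirrors across the alphabet (d↔w, u↔f, b↔y): positions sum to 25. Each letter is replaced by its mirror in the alphabet: a↔z, b↔y, c↔x, and so on (the Atbash cipher).
Undoing it on hjfziv: h↔s, j↔q, f↔u, z↔a, i↔r, v↔e.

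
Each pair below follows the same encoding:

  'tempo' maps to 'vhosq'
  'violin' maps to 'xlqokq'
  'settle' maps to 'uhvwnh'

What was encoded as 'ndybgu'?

lawyer

It's a Vigenère-style cipher with numeric key [2,3]: position i shifts by key[i mod 2].
Decoding ndybgu: n−2=l, d−3=a, y−2=w, b−3=y, g−2=e, u−3=r.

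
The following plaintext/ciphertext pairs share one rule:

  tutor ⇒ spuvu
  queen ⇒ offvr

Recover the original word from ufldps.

rocket

The word is reversed, then every letter is shifted forward by 1.
Reversing it on ufldps: shift back: u−1=t, f−1=e, l−1=k, d−1=c, p−1=o, s−1=r → tekcor; then reverse → rocket.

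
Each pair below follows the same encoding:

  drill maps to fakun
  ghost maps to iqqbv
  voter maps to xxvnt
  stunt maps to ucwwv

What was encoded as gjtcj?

earth

Shifts by position in drill: pos 0: d→f (+2), pos 1: r→a (+9), pos 2: i→k (+2), pos 3: l→u (+9) — repeating every 2. A repeating key of period 2 is used — shifts +2, +9 over and over.
Decoding gjtcj: g−2=e, j−9=a, t−2=r, c−9=t, j−2=h.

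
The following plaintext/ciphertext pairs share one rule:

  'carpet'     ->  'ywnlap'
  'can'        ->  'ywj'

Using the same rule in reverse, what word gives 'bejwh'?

Compare letters: c→y is +22, a→w is +22, r→n is +22 — a constant shift. Every letter moves 22 places later in the alphabet, wrapping around z→a.
Decoding bejwh: b−22=f, e−22=i, j−22=n, w−22=a, h−22=l.

final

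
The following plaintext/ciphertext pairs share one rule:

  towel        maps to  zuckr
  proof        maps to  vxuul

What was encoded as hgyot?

It's a constant shift of +6 (ROT6).
Decoding hgyot: h−6=b, g−6=a, y−6=s, o−6=i, t−6=n.

basin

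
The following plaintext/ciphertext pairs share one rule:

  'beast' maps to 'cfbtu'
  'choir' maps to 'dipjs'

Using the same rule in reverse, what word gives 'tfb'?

sea

Compare letters: b→c is +1, e→f is +1, a→b is +1 — a constant shift. It's a constant shift of +1 (ROT1).
Decoding tfb: t−1=s, f−1=e, b−1=a.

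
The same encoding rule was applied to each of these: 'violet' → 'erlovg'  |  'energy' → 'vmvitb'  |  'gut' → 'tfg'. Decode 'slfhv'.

house

Each pair mirrors across the alphabet (v↔e, i↔r, o↔l): positions sum to 25. This is the alphabet-reversal cipher (Atbash): a becomes z, b becomes y, etc.
Undoing it on slfhv: s↔h, l↔o, f↔u, h↔s, v↔e.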